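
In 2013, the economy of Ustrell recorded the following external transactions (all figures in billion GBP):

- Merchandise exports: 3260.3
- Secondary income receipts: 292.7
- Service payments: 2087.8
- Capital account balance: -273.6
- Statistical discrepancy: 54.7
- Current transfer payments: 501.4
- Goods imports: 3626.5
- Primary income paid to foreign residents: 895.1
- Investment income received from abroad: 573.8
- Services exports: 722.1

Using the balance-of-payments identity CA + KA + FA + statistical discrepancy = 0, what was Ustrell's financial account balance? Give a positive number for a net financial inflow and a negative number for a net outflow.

Goods balance = 3260.3 - 3626.5 = -366.2
Services balance = 722.1 - 2087.8 = -1365.7
Trade balance (goods + services) = -366.2 + (-1365.7) = -1731.9
Net primary income = 573.8 - 895.1 = -321.3
Net secondary income = 292.7 - 501.4 = -208.7
Current account = -1731.9 + (-321.3) + (-208.7) = -2261.9
Financial account = -(-2261.9 + (-273.6) + 54.7) = 2480.8

2480.8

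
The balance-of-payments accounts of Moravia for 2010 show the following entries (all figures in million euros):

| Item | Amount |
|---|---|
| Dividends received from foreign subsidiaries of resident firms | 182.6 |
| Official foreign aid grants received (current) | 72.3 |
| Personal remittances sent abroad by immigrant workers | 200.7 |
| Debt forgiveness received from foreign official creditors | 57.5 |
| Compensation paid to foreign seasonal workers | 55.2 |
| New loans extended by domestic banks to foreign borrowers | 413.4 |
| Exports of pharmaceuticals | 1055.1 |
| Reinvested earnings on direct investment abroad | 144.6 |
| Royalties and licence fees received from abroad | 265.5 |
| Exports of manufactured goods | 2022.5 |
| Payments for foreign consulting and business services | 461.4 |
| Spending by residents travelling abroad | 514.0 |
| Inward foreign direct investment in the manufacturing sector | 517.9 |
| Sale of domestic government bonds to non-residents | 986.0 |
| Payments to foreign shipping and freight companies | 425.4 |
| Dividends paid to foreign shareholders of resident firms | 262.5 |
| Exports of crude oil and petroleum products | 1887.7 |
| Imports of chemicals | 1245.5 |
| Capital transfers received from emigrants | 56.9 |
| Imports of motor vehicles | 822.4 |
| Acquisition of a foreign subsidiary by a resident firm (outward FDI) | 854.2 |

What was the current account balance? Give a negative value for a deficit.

Goods: 1887.7 - 822.4 + 1055.1 - 1245.5 + 2022.5 = 2897.4
Services: -425.4 - 514.0 - 461.4 + 265.5 = -1135.3
Primary income: -55.2 - 262.5 + 144.6 + 182.6 = 9.5
Secondary income: -200.7 + 72.3 = -128.4
Current account = 2897.4 + (-1135.3) + 9.5 + (-128.4) = 1643.2
(Excluded from the current account — capital account: debt forgiveness received from foreign official creditors 57.5, capital transfers received from emigrants 56.9; financial account: new loans extended by domestic banks to foreign borrowers 413.4, inward foreign direct investment in the manufacturing sector 517.9, sale of domestic government bonds to non-residents 986.0, acquisition of a foreign subsidiary by a resident firm (outward FDI) 854.2.)

1643.2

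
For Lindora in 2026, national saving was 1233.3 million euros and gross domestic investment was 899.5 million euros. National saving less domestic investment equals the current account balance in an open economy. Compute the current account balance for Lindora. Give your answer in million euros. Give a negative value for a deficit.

S - I = CA (net lending to the rest of the world).
CA = S - I = 1233.3 - 899.5 = 333.8

333.8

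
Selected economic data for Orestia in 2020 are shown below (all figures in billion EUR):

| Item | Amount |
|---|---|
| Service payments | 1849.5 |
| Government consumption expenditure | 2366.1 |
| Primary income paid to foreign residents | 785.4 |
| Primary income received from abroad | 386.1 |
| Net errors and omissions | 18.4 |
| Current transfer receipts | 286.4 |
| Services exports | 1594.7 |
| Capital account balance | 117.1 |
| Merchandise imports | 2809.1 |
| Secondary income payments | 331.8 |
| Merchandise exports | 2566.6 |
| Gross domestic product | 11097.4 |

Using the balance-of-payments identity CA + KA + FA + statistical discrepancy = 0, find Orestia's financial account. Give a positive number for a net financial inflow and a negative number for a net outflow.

Goods balance = 2566.6 - 2809.1 = -242.5
Services balance = 1594.7 - 1849.5 = -254.8
Trade balance (goods + services) = -242.5 + (-254.8) = -497.3
Net primary income = 386.1 - 785.4 = -399.3
Net secondary income = 286.4 - 331.8 = -45.4
Current account = -497.3 + (-399.3) + (-45.4) = -942.0
Financial account = -(-942.0 + 117.1 + 18.4) = 806.5

806.5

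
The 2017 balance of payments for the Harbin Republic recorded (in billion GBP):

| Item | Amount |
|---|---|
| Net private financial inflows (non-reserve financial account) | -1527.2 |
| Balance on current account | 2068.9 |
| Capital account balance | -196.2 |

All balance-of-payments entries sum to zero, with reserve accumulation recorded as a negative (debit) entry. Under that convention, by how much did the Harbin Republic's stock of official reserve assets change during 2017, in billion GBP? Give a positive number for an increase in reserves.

Official reserve transactions balance = -(2068.9 + (-196.2) + (-1527.2)) = -345.5
An accumulation of reserves is recorded as a debit (negative entry), so the change in the stock of reserves is the negative of that balance.
Change in official reserves = -(-345.5) = 345.5

345.5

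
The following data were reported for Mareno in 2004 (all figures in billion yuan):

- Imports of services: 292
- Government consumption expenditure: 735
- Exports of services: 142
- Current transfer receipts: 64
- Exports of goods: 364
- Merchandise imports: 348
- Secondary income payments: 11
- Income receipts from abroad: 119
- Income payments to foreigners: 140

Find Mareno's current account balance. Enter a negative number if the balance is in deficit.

-102

Goods balance = 364 - 348 = 16
Services balance = 142 - 292 = -150
Trade balance (goods + services) = 16 + (-150) = -134
Net primary income = 119 - 140 = -21
Net secondary income = 64 - 11 = 53
Current account = -134 + (-21) + 53 = -102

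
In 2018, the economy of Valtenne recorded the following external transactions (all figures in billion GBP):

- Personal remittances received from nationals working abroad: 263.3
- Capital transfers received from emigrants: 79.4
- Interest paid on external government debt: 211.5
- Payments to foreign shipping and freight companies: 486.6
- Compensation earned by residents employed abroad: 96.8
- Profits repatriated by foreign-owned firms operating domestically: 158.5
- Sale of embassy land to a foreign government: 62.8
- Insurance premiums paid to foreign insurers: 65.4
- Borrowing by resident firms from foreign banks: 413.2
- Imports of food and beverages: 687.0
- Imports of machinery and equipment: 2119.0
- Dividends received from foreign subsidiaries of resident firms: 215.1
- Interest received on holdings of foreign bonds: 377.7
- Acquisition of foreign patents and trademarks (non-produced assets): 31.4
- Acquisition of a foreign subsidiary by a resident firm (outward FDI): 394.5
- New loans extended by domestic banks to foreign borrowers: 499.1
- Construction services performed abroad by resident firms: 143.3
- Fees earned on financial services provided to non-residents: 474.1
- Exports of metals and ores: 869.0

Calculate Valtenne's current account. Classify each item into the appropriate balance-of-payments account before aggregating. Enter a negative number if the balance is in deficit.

Goods: -2119.0 + 869.0 - 687.0 = -1937.0
Services: 143.3 - 486.6 - 65.4 + 474.1 = 65.4
Primary income: 377.7 - 158.5 - 211.5 + 96.8 + 215.1 = 319.6
Secondary income: 263.3
Current account = (-1937.0) + 65.4 + 319.6 + 263.3 = -1288.7
(Excluded from the current account — capital account: capital transfers received from emigrants 79.4, sale of embassy land to a foreign government 62.8, acquisition of foreign patents and trademarks (non-produced assets) 31.4; financial account: borrowing by resident firms from foreign banks 413.2, acquisition of a foreign subsidiary by a resident firm (outward FDI) 394.5, new loans extended by domestic banks to foreign borrowers 499.1.)

-1288.7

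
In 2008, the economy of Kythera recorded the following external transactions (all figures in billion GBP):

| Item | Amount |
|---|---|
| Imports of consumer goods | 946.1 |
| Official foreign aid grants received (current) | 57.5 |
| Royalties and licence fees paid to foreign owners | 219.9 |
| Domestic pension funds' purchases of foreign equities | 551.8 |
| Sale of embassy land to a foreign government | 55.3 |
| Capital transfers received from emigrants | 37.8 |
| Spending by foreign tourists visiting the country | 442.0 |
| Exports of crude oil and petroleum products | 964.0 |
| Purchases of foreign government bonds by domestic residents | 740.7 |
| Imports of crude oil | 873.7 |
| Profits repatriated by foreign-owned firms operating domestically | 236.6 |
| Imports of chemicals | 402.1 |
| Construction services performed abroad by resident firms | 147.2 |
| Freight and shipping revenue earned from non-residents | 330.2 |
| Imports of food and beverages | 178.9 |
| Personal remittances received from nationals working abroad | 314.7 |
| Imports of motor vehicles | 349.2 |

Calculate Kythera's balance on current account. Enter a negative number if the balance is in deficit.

Goods: 964.0 - 402.1 - 178.9 - 349.2 - 946.1 - 873.7 = -1786.0
Services: 442.0 - 219.9 + 147.2 + 330.2 = 699.5
Primary income: -236.6
Secondary income: 57.5 + 314.7 = 372.2
Current account = (-1786.0) + 699.5 + (-236.6) + 372.2 = -950.9
(Excluded from the current account — financial account: domestic pension funds' purchases of foreign equities 551.8, purchases of foreign government bonds by domestic residents 740.7; capital account: sale of embassy land to a foreign government 55.3, capital transfers received from emigrants 37.8.)

-950.9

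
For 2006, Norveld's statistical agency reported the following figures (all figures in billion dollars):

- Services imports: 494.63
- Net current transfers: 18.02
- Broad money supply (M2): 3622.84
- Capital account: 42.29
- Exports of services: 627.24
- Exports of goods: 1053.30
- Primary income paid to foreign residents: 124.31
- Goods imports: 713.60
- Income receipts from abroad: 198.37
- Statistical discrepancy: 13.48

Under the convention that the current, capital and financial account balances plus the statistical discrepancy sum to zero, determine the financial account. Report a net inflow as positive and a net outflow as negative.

-620.16

Goods balance = 1053.30 - 713.60 = 339.70
Services balance = 627.24 - 494.63 = 132.61
Trade balance (goods + services) = 339.70 + 132.61 = 472.31
Net primary income = 198.37 - 124.31 = 74.06
Net secondary income = 18.02
Current account = 472.31 + 74.06 + 18.02 = 564.39
Financial account = -(564.39 + 42.29 + 13.48) = -620.16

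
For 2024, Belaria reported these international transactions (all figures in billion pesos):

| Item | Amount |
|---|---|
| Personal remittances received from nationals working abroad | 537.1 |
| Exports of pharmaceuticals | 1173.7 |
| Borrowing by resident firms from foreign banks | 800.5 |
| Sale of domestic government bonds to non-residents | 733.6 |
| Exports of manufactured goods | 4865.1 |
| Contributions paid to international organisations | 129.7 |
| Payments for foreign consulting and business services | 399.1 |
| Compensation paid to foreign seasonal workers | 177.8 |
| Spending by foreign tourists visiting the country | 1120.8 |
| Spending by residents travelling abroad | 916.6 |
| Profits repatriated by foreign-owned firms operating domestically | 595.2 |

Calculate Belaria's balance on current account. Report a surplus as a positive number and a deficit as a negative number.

5478.3

Goods: 1173.7 + 4865.1 = 6038.8
Services: 1120.8 - 916.6 - 399.1 = -194.9
Primary income: -595.2 - 177.8 = -773.0
Secondary income: -129.7 + 537.1 = 407.4
Current account = 6038.8 + (-194.9) + (-773.0) + 407.4 = 5478.3
(Excluded from the current account — financial account: borrowing by resident firms from foreign banks 800.5, sale of domestic government bonds to non-residents 733.6.)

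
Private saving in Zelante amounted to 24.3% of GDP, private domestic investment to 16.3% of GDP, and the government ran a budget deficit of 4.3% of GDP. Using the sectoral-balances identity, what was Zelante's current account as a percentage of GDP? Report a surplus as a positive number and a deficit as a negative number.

By the sectoral-balances identity, CA = (S_private - I) + (T - G).
Private balance = 24.3 - 16.3 = 8.0
Government balance (T - G) = -4.3
CA = 8.0 + (-4.3) = 3.7

3.7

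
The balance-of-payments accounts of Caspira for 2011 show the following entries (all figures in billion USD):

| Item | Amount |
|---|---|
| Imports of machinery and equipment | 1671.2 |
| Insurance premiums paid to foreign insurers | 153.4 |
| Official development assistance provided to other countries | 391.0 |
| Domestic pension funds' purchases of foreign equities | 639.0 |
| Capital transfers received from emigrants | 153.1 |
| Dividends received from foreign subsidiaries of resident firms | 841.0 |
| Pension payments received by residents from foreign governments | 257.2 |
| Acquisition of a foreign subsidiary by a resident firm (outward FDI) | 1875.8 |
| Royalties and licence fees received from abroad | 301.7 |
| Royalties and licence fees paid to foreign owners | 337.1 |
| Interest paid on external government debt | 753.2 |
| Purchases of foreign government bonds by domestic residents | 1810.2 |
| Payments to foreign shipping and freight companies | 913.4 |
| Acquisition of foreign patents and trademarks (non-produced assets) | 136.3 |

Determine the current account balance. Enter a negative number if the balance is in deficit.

-2819.4

Goods: -1671.2
Services: -913.4 + 301.7 - 153.4 - 337.1 = -1102.2
Primary income: 841.0 - 753.2 = 87.8
Secondary income: 257.2 - 391.0 = -133.8
Current account = (-1671.2) + (-1102.2) + 87.8 + (-133.8) = -2819.4
(Excluded from the current account — financial account: domestic pension funds' purchases of foreign equities 639.0, acquisition of a foreign subsidiary by a resident firm (outward FDI) 1875.8, purchases of foreign government bonds by domestic residents 1810.2; capital account: capital transfers received from emigrants 153.1, acquisition of foreign patents and trademarks (non-produced assets) 136.3.)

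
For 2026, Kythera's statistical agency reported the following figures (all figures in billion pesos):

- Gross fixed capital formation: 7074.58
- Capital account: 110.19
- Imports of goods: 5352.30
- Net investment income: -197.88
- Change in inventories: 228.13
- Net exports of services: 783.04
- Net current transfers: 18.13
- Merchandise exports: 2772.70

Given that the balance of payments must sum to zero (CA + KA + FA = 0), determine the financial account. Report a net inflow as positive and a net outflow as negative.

Goods balance = 2772.70 - 5352.30 = -2579.60
Services balance = 783.04
Trade balance (goods + services) = -2579.60 + 783.04 = -1796.56
Net primary income = -197.88
Net secondary income = 18.13
Current account = -1796.56 + (-197.88) + 18.13 = -1976.31
Financial account = -(-1976.31 + 110.19) = 1866.12

1866.12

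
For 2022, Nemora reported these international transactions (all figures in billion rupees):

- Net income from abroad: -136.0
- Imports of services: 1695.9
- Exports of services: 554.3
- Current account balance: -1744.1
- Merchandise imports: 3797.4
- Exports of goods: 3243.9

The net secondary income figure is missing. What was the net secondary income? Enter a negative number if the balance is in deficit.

Current account = goods balance + services balance + net primary income + net secondary income
Sum of the known components = -1831.1
Net secondary income = CA - (known components) = -1744.1 - (-1831.1) = 87.0

87.0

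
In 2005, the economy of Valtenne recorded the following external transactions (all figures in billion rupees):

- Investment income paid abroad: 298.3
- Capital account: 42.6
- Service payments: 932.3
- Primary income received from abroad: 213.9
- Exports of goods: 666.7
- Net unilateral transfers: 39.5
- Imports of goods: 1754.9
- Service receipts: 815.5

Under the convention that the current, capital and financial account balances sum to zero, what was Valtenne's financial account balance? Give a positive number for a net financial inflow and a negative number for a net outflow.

Goods balance = 666.7 - 1754.9 = -1088.2
Services balance = 815.5 - 932.3 = -116.8
Trade balance (goods + services) = -1088.2 + (-116.8) = -1205.0
Net primary income = 213.9 - 298.3 = -84.4
Net secondary income = 39.5
Current account = -1205.0 + (-84.4) + 39.5 = -1249.9
Financial account = -(-1249.9 + 42.6) = 1207.3

1207.3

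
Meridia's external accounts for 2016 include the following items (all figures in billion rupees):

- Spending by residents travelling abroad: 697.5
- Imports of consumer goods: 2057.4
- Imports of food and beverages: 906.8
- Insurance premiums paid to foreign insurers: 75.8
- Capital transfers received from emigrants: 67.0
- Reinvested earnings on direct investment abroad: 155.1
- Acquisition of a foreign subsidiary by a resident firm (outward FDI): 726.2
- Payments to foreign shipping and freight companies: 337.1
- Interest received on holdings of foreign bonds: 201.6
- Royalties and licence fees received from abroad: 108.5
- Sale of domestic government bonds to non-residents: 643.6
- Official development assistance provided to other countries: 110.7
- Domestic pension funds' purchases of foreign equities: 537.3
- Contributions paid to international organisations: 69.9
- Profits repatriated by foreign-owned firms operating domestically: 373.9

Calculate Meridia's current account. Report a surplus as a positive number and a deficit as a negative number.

-4163.9

Goods: -2057.4 - 906.8 = -2964.2
Services: 108.5 - 75.8 - 337.1 - 697.5 = -1001.9
Primary income: -373.9 + 155.1 + 201.6 = -17.2
Secondary income: -110.7 - 69.9 = -180.6
Current account = (-2964.2) + (-1001.9) + (-17.2) + (-180.6) = -4163.9
(Excluded from the current account — capital account: capital transfers received from emigrants 67.0; financial account: acquisition of a foreign subsidiary by a resident firm (outward FDI) 726.2, sale of domestic government bonds to non-residents 643.6, domestic pension funds' purchases of foreign equities 537.3.)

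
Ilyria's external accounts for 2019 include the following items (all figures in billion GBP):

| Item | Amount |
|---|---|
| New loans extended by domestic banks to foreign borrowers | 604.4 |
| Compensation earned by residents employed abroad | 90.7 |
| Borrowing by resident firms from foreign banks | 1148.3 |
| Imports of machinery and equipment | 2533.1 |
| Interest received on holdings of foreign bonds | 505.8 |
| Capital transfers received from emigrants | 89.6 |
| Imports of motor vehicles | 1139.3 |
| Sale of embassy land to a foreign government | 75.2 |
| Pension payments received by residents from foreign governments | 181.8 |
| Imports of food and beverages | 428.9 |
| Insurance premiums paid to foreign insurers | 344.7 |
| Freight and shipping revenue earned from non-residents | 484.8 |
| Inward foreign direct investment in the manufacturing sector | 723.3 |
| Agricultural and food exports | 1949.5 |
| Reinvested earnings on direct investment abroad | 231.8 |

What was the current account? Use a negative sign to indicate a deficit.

-1001.6

Goods: -2533.1 + 1949.5 - 428.9 - 1139.3 = -2151.8
Services: 484.8 - 344.7 = 140.1
Primary income: 90.7 + 505.8 + 231.8 = 828.3
Secondary income: 181.8
Current account = (-2151.8) + 140.1 + 828.3 + 181.8 = -1001.6
(Excluded from the current account — financial account: new loans extended by domestic banks to foreign borrowers 604.4, borrowing by resident firms from foreign banks 1148.3, inward foreign direct investment in the manufacturing sector 723.3; capital account: capital transfers received from emigrants 89.6, sale of embassy land to a foreign government 75.2.)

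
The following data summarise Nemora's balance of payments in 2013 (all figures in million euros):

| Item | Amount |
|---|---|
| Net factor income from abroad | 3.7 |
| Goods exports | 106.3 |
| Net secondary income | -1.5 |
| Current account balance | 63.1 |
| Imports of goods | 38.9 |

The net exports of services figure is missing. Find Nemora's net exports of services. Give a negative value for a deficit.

-6.5

Current account = goods balance + services balance + net primary income + net secondary income
Sum of the known components = 69.6
Net exports of services = CA - (known components) = 63.1 - 69.6 = -6.5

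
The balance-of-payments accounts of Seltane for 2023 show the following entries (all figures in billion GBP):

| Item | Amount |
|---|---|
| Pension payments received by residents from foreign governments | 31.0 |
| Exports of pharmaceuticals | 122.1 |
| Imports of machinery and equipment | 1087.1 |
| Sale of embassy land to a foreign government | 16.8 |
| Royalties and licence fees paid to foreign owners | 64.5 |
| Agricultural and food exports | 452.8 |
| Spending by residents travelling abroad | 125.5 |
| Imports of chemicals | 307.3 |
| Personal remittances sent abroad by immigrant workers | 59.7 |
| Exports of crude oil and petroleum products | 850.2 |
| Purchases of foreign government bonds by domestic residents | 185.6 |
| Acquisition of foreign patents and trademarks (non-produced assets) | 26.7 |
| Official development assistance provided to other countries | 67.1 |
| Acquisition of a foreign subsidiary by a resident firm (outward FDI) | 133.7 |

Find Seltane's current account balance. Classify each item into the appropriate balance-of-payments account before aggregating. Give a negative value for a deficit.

-255.1

Goods: 122.1 - 307.3 - 1087.1 + 452.8 + 850.2 = 30.7
Services: -64.5 - 125.5 = -190.0
Secondary income: 31.0 - 59.7 - 67.1 = -95.8
Current account = 30.7 + (-190.0) + (-95.8) = -255.1
(Excluded from the current account — capital account: sale of embassy land to a foreign government 16.8, acquisition of foreign patents and trademarks (non-produced assets) 26.7; financial account: purchases of foreign government bonds by domestic residents 185.6, acquisition of a foreign subsidiary by a resident firm (outward FDI) 133.7.)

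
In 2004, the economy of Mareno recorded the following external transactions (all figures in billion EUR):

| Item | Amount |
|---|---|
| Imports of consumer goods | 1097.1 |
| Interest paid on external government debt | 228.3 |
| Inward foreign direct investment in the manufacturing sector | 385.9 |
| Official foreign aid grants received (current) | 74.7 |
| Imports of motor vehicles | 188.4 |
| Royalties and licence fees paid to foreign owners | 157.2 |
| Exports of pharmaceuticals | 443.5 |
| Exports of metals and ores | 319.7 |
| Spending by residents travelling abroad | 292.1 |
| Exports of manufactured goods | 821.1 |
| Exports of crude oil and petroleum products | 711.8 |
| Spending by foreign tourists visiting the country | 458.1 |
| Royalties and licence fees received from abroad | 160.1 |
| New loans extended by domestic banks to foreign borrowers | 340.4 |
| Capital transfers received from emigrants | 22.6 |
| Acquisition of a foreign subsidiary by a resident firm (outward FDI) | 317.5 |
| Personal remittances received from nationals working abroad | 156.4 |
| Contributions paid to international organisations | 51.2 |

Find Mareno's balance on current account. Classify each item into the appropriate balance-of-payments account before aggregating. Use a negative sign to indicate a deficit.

1131.1

Goods: -188.4 + 711.8 + 821.1 + 319.7 + 443.5 - 1097.1 = 1010.6
Services: 458.1 - 157.2 - 292.1 + 160.1 = 168.9
Primary income: -228.3
Secondary income: 74.7 + 156.4 - 51.2 = 179.9
Current account = 1010.6 + 168.9 + (-228.3) + 179.9 = 1131.1
(Excluded from the current account — financial account: inward foreign direct investment in the manufacturing sector 385.9, new loans extended by domestic banks to foreign borrowers 340.4, acquisition of a foreign subsidiary by a resident firm (outward FDI) 317.5; capital account: capital transfers received from emigrants 22.6.)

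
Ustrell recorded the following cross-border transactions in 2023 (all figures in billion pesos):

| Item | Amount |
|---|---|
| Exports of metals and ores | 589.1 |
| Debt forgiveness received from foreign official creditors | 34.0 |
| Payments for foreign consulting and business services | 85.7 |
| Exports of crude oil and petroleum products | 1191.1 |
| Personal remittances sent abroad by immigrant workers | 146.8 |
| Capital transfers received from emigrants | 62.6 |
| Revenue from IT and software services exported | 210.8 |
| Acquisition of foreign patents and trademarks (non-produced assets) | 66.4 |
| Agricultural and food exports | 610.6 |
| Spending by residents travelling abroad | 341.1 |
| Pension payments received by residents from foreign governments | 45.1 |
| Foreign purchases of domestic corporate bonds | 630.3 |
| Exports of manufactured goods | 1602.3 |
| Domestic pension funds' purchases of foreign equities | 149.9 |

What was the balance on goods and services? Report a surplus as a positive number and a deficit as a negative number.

3777.1

Goods: 610.6 + 1602.3 + 1191.1 + 589.1 = 3993.1
Services: 210.8 - 85.7 - 341.1 = -216.0
Trade balance = 3993.1 + (-216.0) = 3777.1
(Excluded from the trade balance — capital account: debt forgiveness received from foreign official creditors 34.0, capital transfers received from emigrants 62.6, acquisition of foreign patents and trademarks (non-produced assets) 66.4; secondary income: personal remittances sent abroad by immigrant workers 146.8, pension payments received by residents from foreign governments 45.1; financial account: foreign purchases of domestic corporate bonds 630.3, domestic pension funds' purchases of foreign equities 149.9.)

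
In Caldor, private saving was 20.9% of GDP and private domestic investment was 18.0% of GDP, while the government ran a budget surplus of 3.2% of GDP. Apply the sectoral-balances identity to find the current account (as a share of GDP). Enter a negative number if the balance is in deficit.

6.1

By the sectoral-balances identity, CA = (S_private - I) + (T - G).
Private balance = 20.9 - 18.0 = 2.9
Government balance (T - G) = 3.2
CA = 2.9 + 3.2 = 6.1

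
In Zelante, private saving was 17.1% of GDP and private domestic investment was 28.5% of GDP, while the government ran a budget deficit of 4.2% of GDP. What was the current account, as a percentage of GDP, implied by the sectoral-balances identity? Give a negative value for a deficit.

By the sectoral-balances identity, CA = (S_private - I) + (T - G).
Private balance = 17.1 - 28.5 = -11.4
Government balance (T - G) = -4.2
CA = -11.4 + (-4.2) = -15.6

-15.6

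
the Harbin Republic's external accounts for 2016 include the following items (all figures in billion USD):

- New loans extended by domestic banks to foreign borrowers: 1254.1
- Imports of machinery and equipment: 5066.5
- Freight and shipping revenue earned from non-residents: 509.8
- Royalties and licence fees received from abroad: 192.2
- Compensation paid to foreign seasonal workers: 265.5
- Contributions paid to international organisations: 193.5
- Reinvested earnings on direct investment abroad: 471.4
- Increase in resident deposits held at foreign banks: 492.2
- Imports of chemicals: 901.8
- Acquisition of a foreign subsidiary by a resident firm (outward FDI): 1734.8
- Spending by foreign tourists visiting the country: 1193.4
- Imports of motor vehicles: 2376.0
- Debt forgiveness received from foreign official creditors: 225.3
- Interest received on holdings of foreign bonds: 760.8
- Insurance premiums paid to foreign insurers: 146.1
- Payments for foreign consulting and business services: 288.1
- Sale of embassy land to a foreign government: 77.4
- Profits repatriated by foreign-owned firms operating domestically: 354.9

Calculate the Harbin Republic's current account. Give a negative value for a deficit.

Goods: -2376.0 - 901.8 - 5066.5 = -8344.3
Services: 1193.4 + 192.2 - 288.1 + 509.8 - 146.1 = 1461.2
Primary income: -265.5 + 471.4 + 760.8 - 354.9 = 611.8
Secondary income: -193.5
Current account = (-8344.3) + 1461.2 + 611.8 + (-193.5) = -6464.8
(Excluded from the current account — financial account: new loans extended by domestic banks to foreign borrowers 1254.1, increase in resident deposits held at foreign banks 492.2, acquisition of a foreign subsidiary by a resident firm (outward FDI) 1734.8; capital account: debt forgiveness received from foreign official creditors 225.3, sale of embassy land to a foreign government 77.4.)

-6464.8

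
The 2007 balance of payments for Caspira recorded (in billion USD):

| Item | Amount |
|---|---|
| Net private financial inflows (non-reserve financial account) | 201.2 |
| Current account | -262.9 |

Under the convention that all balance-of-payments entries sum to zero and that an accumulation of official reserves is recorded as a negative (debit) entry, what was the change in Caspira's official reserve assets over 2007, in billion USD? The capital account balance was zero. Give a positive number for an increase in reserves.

-61.7

Official reserve transactions balance = -((-262.9) + 201.2) = 61.7
An accumulation of reserves is recorded as a debit (negative entry), so the change in the stock of reserves is the negative of that balance.
Change in official reserves = -(61.7) = -61.7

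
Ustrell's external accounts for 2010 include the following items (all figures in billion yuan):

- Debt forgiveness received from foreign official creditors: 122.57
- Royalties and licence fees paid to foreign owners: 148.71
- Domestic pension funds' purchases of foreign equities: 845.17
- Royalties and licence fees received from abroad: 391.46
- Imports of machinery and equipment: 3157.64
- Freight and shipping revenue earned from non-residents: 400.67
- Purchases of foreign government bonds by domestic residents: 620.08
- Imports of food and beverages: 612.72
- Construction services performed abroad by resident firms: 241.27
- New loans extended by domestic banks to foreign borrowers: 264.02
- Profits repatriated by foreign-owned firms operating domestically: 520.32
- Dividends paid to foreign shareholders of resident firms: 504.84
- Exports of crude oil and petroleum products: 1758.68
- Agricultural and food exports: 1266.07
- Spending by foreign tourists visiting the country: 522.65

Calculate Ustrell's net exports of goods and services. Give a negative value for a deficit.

Goods: 1758.68 - 612.72 + 1266.07 - 3157.64 = -745.61
Services: 522.65 + 400.67 + 391.46 - 148.71 + 241.27 = 1407.34
Trade balance = -745.61 + 1407.34 = 661.73
(Excluded from the trade balance — capital account: debt forgiveness received from foreign official creditors 122.57; financial account: domestic pension funds' purchases of foreign equities 845.17, purchases of foreign government bonds by domestic residents 620.08, new loans extended by domestic banks to foreign borrowers 264.02; primary income: profits repatriated by foreign-owned firms operating domestically 520.32, dividends paid to foreign shareholders of resident firms 504.84.)

661.73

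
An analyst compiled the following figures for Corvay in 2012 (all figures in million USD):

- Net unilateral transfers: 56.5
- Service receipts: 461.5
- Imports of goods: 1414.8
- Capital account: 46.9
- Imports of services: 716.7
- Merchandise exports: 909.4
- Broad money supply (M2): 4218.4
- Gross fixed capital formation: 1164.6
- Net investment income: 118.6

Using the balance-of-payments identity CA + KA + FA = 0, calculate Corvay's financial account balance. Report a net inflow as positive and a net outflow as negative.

538.6

Goods balance = 909.4 - 1414.8 = -505.4
Services balance = 461.5 - 716.7 = -255.2
Trade balance (goods + services) = -505.4 + (-255.2) = -760.6
Net primary income = 118.6
Net secondary income = 56.5
Current account = -760.6 + 118.6 + 56.5 = -585.5
Financial account = -(-585.5 + 46.9) = 538.6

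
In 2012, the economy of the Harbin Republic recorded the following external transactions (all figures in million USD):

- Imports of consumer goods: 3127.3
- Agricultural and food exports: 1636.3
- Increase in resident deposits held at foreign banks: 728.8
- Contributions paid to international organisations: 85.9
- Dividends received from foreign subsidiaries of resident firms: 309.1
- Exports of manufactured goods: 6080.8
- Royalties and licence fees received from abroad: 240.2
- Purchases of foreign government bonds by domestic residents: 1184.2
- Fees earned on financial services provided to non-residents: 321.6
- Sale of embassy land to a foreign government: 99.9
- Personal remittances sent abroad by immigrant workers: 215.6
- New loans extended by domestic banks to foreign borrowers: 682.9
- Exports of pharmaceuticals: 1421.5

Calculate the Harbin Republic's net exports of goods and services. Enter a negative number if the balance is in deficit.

Goods: 1421.5 + 6080.8 + 1636.3 - 3127.3 = 6011.3
Services: 240.2 + 321.6 = 561.8
Trade balance = 6011.3 + 561.8 = 6573.1
(Excluded from the trade balance — financial account: increase in resident deposits held at foreign banks 728.8, purchases of foreign government bonds by domestic residents 1184.2, new loans extended by domestic banks to foreign borrowers 682.9; secondary income: contributions paid to international organisations 85.9, personal remittances sent abroad by immigrant workers 215.6; primary income: dividends received from foreign subsidiaries of resident firms 309.1; capital account: sale of embassy land to a foreign government 99.9.)

6573.1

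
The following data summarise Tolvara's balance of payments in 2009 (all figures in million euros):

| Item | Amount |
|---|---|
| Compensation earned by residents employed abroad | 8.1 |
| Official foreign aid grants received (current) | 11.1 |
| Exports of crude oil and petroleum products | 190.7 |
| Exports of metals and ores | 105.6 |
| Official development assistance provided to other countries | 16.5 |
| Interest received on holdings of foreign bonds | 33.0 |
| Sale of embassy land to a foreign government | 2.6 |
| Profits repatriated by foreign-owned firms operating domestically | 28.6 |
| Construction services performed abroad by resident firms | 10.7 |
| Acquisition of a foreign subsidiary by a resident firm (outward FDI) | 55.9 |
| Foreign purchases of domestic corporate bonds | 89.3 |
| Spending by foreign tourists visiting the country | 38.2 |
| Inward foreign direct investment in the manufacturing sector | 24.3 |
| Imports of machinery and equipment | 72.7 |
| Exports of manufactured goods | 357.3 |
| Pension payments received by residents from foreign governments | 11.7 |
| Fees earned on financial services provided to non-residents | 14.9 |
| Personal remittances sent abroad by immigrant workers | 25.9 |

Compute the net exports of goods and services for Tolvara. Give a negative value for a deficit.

Goods: -72.7 + 105.6 + 190.7 + 357.3 = 580.9
Services: 14.9 + 38.2 + 10.7 = 63.8
Trade balance = 580.9 + 63.8 = 644.7
(Excluded from the trade balance — primary income: compensation earned by residents employed abroad 8.1, interest received on holdings of foreign bonds 33.0, profits repatriated by foreign-owned firms operating domestically 28.6; secondary income: official foreign aid grants received (current) 11.1, official development assistance provided to other countries 16.5, pension payments received by residents from foreign governments 11.7, personal remittances sent abroad by immigrant workers 25.9; capital account: sale of embassy land to a foreign government 2.6; financial account: acquisition of a foreign subsidiary by a resident firm (outward FDI) 55.9, foreign purchases of domestic corporate bonds 89.3, inward foreign direct investment in the manufacturing sector 24.3.)

644.7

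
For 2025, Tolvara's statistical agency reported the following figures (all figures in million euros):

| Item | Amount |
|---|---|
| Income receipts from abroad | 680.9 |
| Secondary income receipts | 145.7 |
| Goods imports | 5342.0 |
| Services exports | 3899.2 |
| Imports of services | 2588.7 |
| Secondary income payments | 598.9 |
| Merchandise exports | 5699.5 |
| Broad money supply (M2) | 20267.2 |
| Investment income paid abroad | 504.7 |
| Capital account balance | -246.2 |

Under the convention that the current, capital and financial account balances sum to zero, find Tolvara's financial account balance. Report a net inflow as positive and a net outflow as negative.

-1144.8

Goods balance = 5699.5 - 5342.0 = 357.5
Services balance = 3899.2 - 2588.7 = 1310.5
Trade balance (goods + services) = 357.5 + 1310.5 = 1668.0
Net primary income = 680.9 - 504.7 = 176.2
Net secondary income = 145.7 - 598.9 = -453.2
Current account = 1668.0 + 176.2 + (-453.2) = 1391.0
Financial account = -(1391.0 + (-246.2)) = -1144.8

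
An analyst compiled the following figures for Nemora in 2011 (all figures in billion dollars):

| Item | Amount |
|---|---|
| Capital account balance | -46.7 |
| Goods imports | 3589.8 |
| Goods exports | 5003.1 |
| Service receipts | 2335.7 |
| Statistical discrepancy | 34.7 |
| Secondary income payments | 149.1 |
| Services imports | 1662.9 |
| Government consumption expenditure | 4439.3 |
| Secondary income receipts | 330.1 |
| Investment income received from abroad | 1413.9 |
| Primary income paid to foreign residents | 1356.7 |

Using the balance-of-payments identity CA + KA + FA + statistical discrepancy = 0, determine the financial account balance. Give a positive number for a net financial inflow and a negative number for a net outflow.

Goods balance = 5003.1 - 3589.8 = 1413.3
Services balance = 2335.7 - 1662.9 = 672.8
Trade balance (goods + services) = 1413.3 + 672.8 = 2086.1
Net primary income = 1413.9 - 1356.7 = 57.2
Net secondary income = 330.1 - 149.1 = 181.0
Current account = 2086.1 + 57.2 + 181.0 = 2324.3
Financial account = -(2324.3 + (-46.7) + 34.7) = -2312.3

-2312.3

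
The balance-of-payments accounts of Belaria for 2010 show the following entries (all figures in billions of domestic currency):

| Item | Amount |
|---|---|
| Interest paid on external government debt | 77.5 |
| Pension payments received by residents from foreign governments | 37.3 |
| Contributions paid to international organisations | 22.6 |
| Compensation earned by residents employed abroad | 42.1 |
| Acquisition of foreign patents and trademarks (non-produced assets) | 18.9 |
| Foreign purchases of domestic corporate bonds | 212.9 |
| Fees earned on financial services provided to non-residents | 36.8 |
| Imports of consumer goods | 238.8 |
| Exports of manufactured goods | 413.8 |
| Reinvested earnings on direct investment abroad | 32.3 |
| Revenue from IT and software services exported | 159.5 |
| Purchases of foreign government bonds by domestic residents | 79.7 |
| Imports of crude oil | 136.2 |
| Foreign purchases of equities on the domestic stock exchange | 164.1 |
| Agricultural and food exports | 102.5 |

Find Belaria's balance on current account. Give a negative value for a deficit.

349.2

Goods: 413.8 - 238.8 + 102.5 - 136.2 = 141.3
Services: 36.8 + 159.5 = 196.3
Primary income: 42.1 - 77.5 + 32.3 = -3.1
Secondary income: -22.6 + 37.3 = 14.7
Current account = 141.3 + 196.3 + (-3.1) + 14.7 = 349.2
(Excluded from the current account — capital account: acquisition of foreign patents and trademarks (non-produced assets) 18.9; financial account: foreign purchases of domestic corporate bonds 212.9, purchases of foreign government bonds by domestic residents 79.7, foreign purchases of equities on the domestic stock exchange 164.1.)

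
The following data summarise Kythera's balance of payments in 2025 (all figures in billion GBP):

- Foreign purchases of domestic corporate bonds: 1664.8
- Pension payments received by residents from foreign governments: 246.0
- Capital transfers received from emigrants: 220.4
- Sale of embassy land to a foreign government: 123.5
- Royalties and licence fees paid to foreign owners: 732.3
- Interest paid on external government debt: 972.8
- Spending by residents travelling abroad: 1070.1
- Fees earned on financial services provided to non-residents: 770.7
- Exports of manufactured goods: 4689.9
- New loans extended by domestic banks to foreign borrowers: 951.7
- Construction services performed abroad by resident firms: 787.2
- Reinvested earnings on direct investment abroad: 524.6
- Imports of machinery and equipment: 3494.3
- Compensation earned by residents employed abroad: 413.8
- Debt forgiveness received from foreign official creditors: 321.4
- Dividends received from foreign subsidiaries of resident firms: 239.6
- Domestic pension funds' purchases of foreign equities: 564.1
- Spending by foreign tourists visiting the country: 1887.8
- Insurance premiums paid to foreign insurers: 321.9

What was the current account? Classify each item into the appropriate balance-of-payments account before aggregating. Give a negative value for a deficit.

2968.2

Goods: 4689.9 - 3494.3 = 1195.6
Services: -732.3 + 770.7 - 1070.1 - 321.9 + 787.2 + 1887.8 = 1321.4
Primary income: 524.6 + 413.8 - 972.8 + 239.6 = 205.2
Secondary income: 246.0
Current account = 1195.6 + 1321.4 + 205.2 + 246.0 = 2968.2
(Excluded from the current account — financial account: foreign purchases of domestic corporate bonds 1664.8, new loans extended by domestic banks to foreign borrowers 951.7, domestic pension funds' purchases of foreign equities 564.1; capital account: capital transfers received from emigrants 220.4, sale of embassy land to a foreign government 123.5, debt forgiveness received from foreign official creditors 321.4.)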